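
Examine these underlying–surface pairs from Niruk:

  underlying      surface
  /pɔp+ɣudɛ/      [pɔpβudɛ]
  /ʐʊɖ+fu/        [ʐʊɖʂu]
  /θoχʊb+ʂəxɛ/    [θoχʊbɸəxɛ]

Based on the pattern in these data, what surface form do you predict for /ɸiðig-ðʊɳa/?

[ɸiðigɣʊɳa]

The data show progressive place assimilation: /ɣ/ → [β] after /p/; /f/ → [ʂ] after /ɖ/; /ʂ/ → [ɸ] after /b/. In each pair only place changes, matching the preceding consonant, while manner and voice stay constant.
The rule targets /ð/ (voiced dental fricative), which sits after the trigger /g/ (velar).
A voiced velar fricative is [ɣ], so the surface segment is [ɣ].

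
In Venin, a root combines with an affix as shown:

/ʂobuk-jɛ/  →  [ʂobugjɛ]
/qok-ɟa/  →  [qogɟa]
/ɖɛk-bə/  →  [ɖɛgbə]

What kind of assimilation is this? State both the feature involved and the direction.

Underlying /k/ is realised as [g] next to /j/; /j/ itself does not change.
The change voiceless → voiced matches the voicing of the following /j/, identifying this as voicing assimilation.
Place and manner are unchanged, so the assimilation is partial, not total.
Checking the remaining alternations: /k/ → [g] before /ɟ/ (voiceless → voiced, matching voiced); /k/ → [g] before /b/ (voiceless → voiced, matching voiced) — only voicing changes, and always toward the following segment.
The trigger is the following segment, so the direction is regressive (anticipatory).

regressive voicing assimilation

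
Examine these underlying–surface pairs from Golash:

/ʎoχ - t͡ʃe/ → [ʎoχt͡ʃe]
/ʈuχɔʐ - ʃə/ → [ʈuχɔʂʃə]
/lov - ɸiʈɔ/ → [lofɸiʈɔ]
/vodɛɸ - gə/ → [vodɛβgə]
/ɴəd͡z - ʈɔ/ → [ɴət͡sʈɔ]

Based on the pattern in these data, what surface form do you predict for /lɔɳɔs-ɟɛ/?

[lɔɳɔzɟɛ]

The data show regressive voicing assimilation: /ʐ/ → [ʂ] before /ʃ/; /v/ → [f] before /ɸ/; /ɸ/ → [β] before /g/; /d͡z/ → [t͡s] before /ʈ/. In each pair only voicing changes, matching the following consonant, while place and manner stay constant.
Nothing changes in [ʎoχt͡ʃe]: there the adjacent consonants already agree in voicing (/χ/ and /t͡ʃ/ are both voiceless), so this form is consistent with the same rule.
The rule targets /s/ (voiceless alveolar fricative), which sits before the trigger /ɟ/ (voiced).
The voiced alveolar fricative is [z], so /s/ → [z].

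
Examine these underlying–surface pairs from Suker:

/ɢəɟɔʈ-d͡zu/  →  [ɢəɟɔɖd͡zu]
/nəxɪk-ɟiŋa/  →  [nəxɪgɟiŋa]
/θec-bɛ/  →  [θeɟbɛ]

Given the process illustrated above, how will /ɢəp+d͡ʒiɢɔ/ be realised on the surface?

[ɢəbd͡ʒiɢɔ]

The data show regressive voicing assimilation: /ʈ/ → [ɖ] before /d͡z/; /k/ → [g] before /ɟ/; /c/ → [ɟ] before /b/. In each pair only voicing changes, matching the following consonant, while place and manner stay constant.
/p/ is a voiceless bilabial stop. The following trigger /d͡ʒ/ is voiced, so /p/ must become voiced as well.
The voiced bilabial stop is [b], so /p/ → [b].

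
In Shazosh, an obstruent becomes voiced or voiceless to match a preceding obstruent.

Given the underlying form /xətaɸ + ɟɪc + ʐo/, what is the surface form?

[xətaɸcɪcʂo]

The rule targets /ɟ/ (voiced palatal stop), which sits after the trigger /ɸ/ (voiceless).
The voiceless palatal stop is [c], so /ɟ/ → [c].
At the second juncture, /ʐ/ likewise becomes [ʂ] adjacent to /c/.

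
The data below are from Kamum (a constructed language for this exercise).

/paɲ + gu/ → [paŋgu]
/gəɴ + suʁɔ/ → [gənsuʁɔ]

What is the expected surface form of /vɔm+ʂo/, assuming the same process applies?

The data show regressive place assimilation: /ɲ/ → [ŋ] before /g/; /ɴ/ → [n] before /s/. In each pair only place changes, matching the following consonant, while manner and voice stay constant.
/m/ is a voiced bilabial nasal. The following trigger /ʂ/ is retroflex, so /m/ must become retroflex as well.
Changing only its place to retroflex gives [ɳ] — the voiced retroflex nasal.

[vɔɳʂo]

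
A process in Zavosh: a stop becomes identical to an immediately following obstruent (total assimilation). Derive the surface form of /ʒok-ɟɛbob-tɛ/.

/k/ is the segment targeted by the rule; it sits immediately before /ɟ/, so it assimilates completely and surfaces as [ɟ].
At the second juncture, /b/ likewise becomes [t] adjacent to /t/.

[ʒoɟɟɛbottɛ]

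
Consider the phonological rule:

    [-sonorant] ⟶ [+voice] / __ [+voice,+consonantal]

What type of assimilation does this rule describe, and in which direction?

regressive voicing assimilation

The structural change is [+voice], and the conditioning segment [+voice,+consonantal] (a voiced consonant) is itself voiced, so the target comes to share the voicing of its neighbour — voicing assimilation.
The conditioning segment sits to the right of the focus bar, meaning the trigger follows the segment that changes — regressive assimilation.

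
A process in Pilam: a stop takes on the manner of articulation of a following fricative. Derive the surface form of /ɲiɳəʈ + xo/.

/ʈ/ is a voiceless retroflex stop. The following trigger /x/ is a fricative, so /ʈ/ must become a fricative as well.
Changing only its manner to fricative gives [ʂ] — the voiceless retroflex fricative.

[ɲiɳəʂxo]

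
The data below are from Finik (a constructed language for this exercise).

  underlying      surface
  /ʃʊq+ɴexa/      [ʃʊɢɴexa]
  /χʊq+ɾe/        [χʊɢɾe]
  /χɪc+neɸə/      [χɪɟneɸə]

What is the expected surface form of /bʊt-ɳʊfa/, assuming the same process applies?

The data show regressive voicing assimilation: /q/ → [ɢ] before /ɴ/; /q/ → [ɢ] before /ɾ/; /c/ → [ɟ] before /n/. In each pair only voicing changes, matching the following consonant, while place and manner stay constant.
/t/ is a voiceless alveolar stop. The following trigger /ɳ/ is voiced, so /t/ must become voiced as well.
Changing only its voicing to voiced gives [d] — the voiced alveolar stop.

[bʊdɳʊfa]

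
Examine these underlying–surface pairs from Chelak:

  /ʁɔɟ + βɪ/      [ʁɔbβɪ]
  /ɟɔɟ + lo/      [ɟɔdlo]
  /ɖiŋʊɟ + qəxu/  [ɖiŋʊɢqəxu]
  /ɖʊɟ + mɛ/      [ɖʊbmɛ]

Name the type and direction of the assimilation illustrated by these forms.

regressive place assimilation

The segment that alternates is /ɟ/, which surfaces as [b] when adjacent to /β/.
The change palatal → bilabial matches the place of the following /β/, identifying this as place assimilation.
Manner and voice are unchanged, so the assimilation is partial, not total.
The other alternating forms pattern the same way: /ɟ/ → [d] before /l/ (palatal → alveolar, matching alveolar); /ɟ/ → [ɢ] before /q/ (palatal → uvular, matching uvular); /ɟ/ → [b] before /m/ (palatal → bilabial, matching bilabial) — only place changes, and always toward the following segment.
Since the segment that changes precedes the conditioning segment, the assimilation is regressive.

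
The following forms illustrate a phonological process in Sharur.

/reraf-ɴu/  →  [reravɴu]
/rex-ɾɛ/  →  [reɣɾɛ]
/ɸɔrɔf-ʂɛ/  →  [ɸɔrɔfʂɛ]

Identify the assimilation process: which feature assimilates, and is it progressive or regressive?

Underlying /f/ is realised as [v] next to /ɴ/; /ɴ/ itself does not change.
/f/ is voiceless while /ɴ/ is voiced; the output [v] is voiced, matching the trigger — so the feature that spreads is voicing.
Place and manner are unchanged, so the assimilation is partial, not total.
The same holds elsewhere in the data: /x/ → [ɣ] before /ɾ/ (voiceless → voiced, matching voiced) — only voicing changes, and always toward the following segment.
Nothing changes in [ɸɔrɔfʂɛ]: there the adjacent consonants already agree in voicing (/f/ and /ʂ/ are both voiceless), so this form is consistent with the same rule.
The trigger is the following segment, so the direction is regressive (anticipatory).

regressive voicing assimilation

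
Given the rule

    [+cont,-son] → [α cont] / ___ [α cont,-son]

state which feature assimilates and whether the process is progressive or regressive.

The shared variable α links the value of [cont] on the target to that of the neighbouring obstruent. [cont] distinguishes stops from fricatives — a manner-of-articulation feature — so this is manner assimilation.
Since the environment is written after the underscore, the trigger follows the target; the direction is regressive.

regressive manner assimilation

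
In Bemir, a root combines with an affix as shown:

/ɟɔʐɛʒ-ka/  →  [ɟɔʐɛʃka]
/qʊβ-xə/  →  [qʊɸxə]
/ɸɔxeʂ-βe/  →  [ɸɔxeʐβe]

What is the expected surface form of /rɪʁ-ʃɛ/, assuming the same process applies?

[rɪχʃɛ]

The data show regressive voicing assimilation: /ʒ/ → [ʃ] before /k/; /β/ → [ɸ] before /x/; /ʂ/ → [ʐ] before /β/. In each pair only voicing changes, matching the following consonant, while place and manner stay constant.
The rule targets /ʁ/ (voiced uvular fricative), which sits before the trigger /ʃ/ (voiceless).
Changing only its voicing to voiceless gives [χ] — the voiceless uvular fricative.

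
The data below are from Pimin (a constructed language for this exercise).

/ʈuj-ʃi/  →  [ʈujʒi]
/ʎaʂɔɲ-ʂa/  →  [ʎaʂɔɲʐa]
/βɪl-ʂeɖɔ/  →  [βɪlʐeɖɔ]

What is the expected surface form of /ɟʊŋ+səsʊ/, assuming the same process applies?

The data show progressive voicing assimilation: /ʃ/ → [ʒ] after /j/; /ʂ/ → [ʐ] after /ɲ/; /ʂ/ → [ʐ] after /l/. In each pair only voicing changes, matching the preceding consonant, while place and manner stay constant.
The rule targets /s/ (voiceless alveolar fricative), which sits after the trigger /ŋ/ (voiced).
Changing only its voicing to voiced gives [z] — the voiced alveolar fricative.

[ɟʊŋzəsʊ]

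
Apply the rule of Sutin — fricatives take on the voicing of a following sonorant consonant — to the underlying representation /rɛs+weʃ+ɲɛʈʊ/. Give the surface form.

/s/ is a voiceless alveolar fricative. The following trigger /w/ is voiced, so /s/ must become voiced as well.
A voiced alveolar fricative is [z], so the surface segment is [z].
The same rule applies at the second boundary: /ʃ/ → [ʒ] next to /ɲ/.

[rɛzweʒɲɛʈʊ]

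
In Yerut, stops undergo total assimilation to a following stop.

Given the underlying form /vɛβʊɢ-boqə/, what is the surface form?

[vɛβʊbboqə]

/ɢ/ is the segment targeted by the rule; it sits immediately before /b/, so it assimilates completely and surfaces as [b].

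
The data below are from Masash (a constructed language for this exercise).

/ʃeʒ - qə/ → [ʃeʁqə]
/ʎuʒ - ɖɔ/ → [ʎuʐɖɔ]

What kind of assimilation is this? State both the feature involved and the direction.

regressive place assimilation

The segment that alternates is /ʒ/, which surfaces as [ʁ] when adjacent to /q/.
The change postalveolar → uvular matches the place of the following /q/, identifying this as place assimilation.
Manner and voice are unchanged, so the assimilation is partial, not total.
The other alternating form patterns the same way: /ʒ/ → [ʐ] before /ɖ/ (postalveolar → retroflex, matching retroflex) — only place changes, and always toward the following segment.
Since the segment that changes precedes the conditioning segment, the assimilation is regressive.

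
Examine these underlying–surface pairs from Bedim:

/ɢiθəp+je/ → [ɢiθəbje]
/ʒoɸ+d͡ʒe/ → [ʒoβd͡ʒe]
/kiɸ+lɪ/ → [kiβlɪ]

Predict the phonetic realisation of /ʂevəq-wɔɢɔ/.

[ʂevəɢwɔɢɔ]

The data show regressive voicing assimilation: /p/ → [b] before /j/; /ɸ/ → [β] before /d͡ʒ/; /ɸ/ → [β] before /l/. In each pair only voicing changes, matching the following consonant, while place and manner stay constant.
The rule targets /q/ (voiceless uvular stop), which sits before the trigger /w/ (voiced).
A voiced uvular stop is [ɢ], so the surface segment is [ɢ].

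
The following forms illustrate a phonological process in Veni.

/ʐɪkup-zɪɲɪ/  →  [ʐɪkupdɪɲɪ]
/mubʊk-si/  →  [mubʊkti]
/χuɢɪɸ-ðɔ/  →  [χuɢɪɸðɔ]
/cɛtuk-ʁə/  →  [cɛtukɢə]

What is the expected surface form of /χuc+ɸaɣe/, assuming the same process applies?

[χucpaɣe]

The data show progressive manner assimilation: /z/ → [d] after /p/; /s/ → [t] after /k/; /ʁ/ → [ɢ] after /k/. In each pair only manner changes, matching the preceding consonant, while place and voice stay constant.
No alternation appears in [χuɢɪɸðɔ]: there the adjacent consonants already agree in manner (/ð/ and /ɸ/ are both fricatives), so this form is consistent with the same rule.
The rule targets /ɸ/ (voiceless bilabial fricative), which sits after the trigger /c/ (stop).
Changing only its manner to stop gives [p] — the voiceless bilabial stop.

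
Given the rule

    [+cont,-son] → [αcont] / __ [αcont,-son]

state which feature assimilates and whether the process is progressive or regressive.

regressive manner assimilation

The rule copies [cont] (continuancy) from the environment onto the target fricatives; since [±cont] encodes the stop/fricative manner contrast, the assimilating dimension is manner.
Since the environment is written after the underscore, the trigger follows the target; the direction is regressive.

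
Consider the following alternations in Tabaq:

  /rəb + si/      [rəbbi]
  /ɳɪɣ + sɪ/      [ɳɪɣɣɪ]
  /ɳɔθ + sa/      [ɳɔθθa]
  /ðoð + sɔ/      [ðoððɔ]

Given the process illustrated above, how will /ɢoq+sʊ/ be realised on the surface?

[ɢoqqʊ]

The data show progressive total assimilation (/s/ → [b] after /b/; /s/ → [ɣ] after /ɣ/; /s/ → [θ] after /θ/; /s/ → [ð] after /ð/): in every case the target segment becomes identical to its preceding neighbour, copying more than a single feature.
/s/ is the segment targeted by the rule; it sits immediately after /q/, so it assimilates completely and surfaces as [q].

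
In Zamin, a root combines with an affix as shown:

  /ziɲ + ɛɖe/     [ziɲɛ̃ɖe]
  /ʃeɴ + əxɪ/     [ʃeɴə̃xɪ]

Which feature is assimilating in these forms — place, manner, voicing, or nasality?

nasality

The vowel /ɛ/ surfaces as nasalised [ɛ̃] next to the preceding nasal /ɲ/ — it has acquired the [+nasal] feature of its neighbour.
Likewise in the remaining data: /ə/ → [ə̃] after /ɴ/ — each time a vowel is nasalised next to a preceding nasal.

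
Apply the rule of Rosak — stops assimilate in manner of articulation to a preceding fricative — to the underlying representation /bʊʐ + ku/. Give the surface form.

/k/ is a voiceless velar stop. The preceding trigger /ʐ/ is a fricative, so /k/ must become a fricative as well.
The voiceless velar fricative is [x], so /k/ → [x].

[bʊʐxu]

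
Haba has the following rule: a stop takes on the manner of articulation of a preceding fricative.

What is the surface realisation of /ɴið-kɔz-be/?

/k/ is a voiceless velar stop. The preceding trigger /ð/ is a fricative, so /k/ must become a fricative as well.
Changing only its manner to fricative gives [x] — the voiceless velar fricative.
At the second juncture, /b/ likewise becomes [β] adjacent to /z/.

[ɴiðxɔzβe]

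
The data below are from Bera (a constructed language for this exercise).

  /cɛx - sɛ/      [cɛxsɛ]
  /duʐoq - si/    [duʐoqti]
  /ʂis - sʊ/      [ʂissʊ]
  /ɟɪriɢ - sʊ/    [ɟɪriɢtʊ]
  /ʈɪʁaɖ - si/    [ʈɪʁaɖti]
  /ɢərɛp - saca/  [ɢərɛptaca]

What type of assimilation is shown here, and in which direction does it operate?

Comparing underlying and surface forms, /s/ → [t] is the alternation; the neighbouring /q/ is constant.
The change fricative → stop matches the manner of the preceding /q/, identifying this as manner assimilation.
Place and voice are unchanged, so the assimilation is partial, not total.
The other alternating forms pattern the same way: /s/ → [t] after /ɢ/ (fricative → stop, matching a stop); /s/ → [t] after /ɖ/ (fricative → stop, matching a stop); /s/ → [t] after /p/ (fricative → stop, matching a stop) — only manner changes, and always toward the preceding segment.
No alternation appears in [cɛxsɛ], [ʂissʊ]: there the adjacent consonants already agree in manner (/s/ and /x/ are both fricatives; /s/ and /s/ are both fricatives), so these forms are consistent with the same rule.
Since the segment that changes follows the conditioning segment, the assimilation is progressive.

progressive manner assimilation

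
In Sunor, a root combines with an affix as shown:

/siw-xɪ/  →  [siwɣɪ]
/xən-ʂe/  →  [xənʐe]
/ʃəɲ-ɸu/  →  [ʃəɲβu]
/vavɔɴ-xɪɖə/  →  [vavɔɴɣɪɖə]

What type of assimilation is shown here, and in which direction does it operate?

progressive voicing assimilation

Underlying /x/ is realised as [ɣ] next to /w/; /w/ itself does not change.
/x/ is voiceless while /w/ is voiced; the output [ɣ] is voiced, matching the trigger — so the feature that spreads is voicing.
Place and manner are unchanged, so the assimilation is partial, not total.
Checking the remaining alternations: /ʂ/ → [ʐ] after /n/ (voiceless → voiced, matching voiced); /ɸ/ → [β] after /ɲ/ (voiceless → voiced, matching voiced); /x/ → [ɣ] after /ɴ/ (voiceless → voiced, matching voiced) — only voicing changes, and always toward the preceding segment.
The trigger is the preceding segment, so the direction is progressive (perseverative).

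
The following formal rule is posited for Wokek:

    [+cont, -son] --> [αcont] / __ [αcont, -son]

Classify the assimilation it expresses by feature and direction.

regressive manner assimilation

The rule copies [cont] (continuancy) from the environment onto the target fricatives; since [±cont] encodes the stop/fricative manner contrast, the assimilating dimension is manner.
Since the environment is written after the underscore, the trigger follows the target; the direction is regressive.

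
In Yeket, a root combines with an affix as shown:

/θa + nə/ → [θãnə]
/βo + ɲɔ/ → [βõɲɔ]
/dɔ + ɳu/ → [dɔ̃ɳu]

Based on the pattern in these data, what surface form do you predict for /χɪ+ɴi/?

[χɪ̃ɴi]

The data show regressive nasality assimilation (vowel nasalisation): /a/ → [ã] before /n/; /o/ → [õ] before /ɲ/; /ɔ/ → [ɔ̃] before /ɳ/ — a vowel is nasalised by an immediately following nasal consonant.
/ɪ/ sits next to the nasal /ɴ/ and is therefore nasalised to [ɪ̃].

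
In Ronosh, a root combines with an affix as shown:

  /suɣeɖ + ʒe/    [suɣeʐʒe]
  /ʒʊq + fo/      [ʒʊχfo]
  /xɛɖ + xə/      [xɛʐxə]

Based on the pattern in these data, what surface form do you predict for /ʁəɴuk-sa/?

The data show regressive manner assimilation: /ɖ/ → [ʐ] before /ʒ/; /q/ → [χ] before /f/; /ɖ/ → [ʐ] before /x/. In each pair only manner changes, matching the following consonant, while place and voice stay constant.
/k/ is a voiceless velar stop. The following trigger /s/ is a fricative, so /k/ must become a fricative as well.
The voiceless velar fricative is [x], so /k/ → [x].

[ʁəɴuxsa]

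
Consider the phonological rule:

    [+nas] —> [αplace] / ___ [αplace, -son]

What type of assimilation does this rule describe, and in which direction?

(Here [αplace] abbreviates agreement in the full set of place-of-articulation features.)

The shared variable α links the value of the place features (abbreviated [place]) on the target to the same value on the neighbouring segment, so place is the feature that assimilates.
The conditioning segment sits to the right of the focus bar, meaning the trigger follows the segment that changes — regressive assimilation.

regressive place assimilation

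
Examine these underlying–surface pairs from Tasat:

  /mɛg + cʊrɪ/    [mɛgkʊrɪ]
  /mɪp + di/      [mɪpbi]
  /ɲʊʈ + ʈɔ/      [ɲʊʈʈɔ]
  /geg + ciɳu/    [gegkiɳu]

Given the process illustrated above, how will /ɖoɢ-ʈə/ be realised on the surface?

The data show progressive place assimilation: /c/ → [k] after /g/; /d/ → [b] after /p/. In each pair only place changes, matching the preceding consonant, while manner and voice stay constant.
No alternation appears in [ɲʊʈʈɔ]: there the adjacent consonants already agree in place (/ʈ/ and /ʈ/ are both retroflex), so this form is consistent with the same rule.
The rule targets /ʈ/ (voiceless retroflex stop), which sits after the trigger /ɢ/ (uvular).
Changing only its place to uvular gives [q] — the voiceless uvular stop.

[ɖoɢqə]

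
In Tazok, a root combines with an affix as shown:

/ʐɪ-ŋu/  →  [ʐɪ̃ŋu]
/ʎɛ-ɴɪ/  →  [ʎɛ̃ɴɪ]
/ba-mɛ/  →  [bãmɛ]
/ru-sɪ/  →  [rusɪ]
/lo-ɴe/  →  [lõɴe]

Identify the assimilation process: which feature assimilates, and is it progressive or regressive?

The vowel /ɪ/ surfaces as nasalised [ɪ̃] next to the following nasal /ŋ/ — it has acquired the [+nasal] feature of its neighbour.
Likewise in the remaining data: /ɛ/ → [ɛ̃] before /ɴ/; /a/ → [ã] before /m/; /o/ → [õ] before /ɴ/ — each time a vowel is nasalised next to a following nasal.
No change occurs in [rusɪ] because the vowel at the boundary is adjacent to an oral consonant, not a nasal (/u/ next to /s/).
Because the conditioning nasal is to the right of the vowel that changes, the process is regressive (anticipatory).

regressive nasality assimilation (vowel nasalisation)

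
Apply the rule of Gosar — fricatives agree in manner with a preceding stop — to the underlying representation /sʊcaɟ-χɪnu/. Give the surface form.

[sʊcaɟqɪnu]

The rule targets /χ/ (voiceless uvular fricative), which sits after the trigger /ɟ/ (stop).
A voiceless uvular stop is [q], so the surface segment is [q].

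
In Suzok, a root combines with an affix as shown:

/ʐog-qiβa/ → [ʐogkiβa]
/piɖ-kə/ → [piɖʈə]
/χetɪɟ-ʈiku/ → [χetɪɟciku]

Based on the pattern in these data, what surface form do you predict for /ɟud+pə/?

[ɟudtə]

The data show progressive place assimilation: /q/ → [k] after /g/; /k/ → [ʈ] after /ɖ/; /ʈ/ → [c] after /ɟ/. In each pair only place changes, matching the preceding consonant, while manner and voice stay constant.
/p/ is a voiceless bilabial stop. The preceding trigger /d/ is alveolar, so /p/ must become alveolar as well.
The voiceless alveolar stop is [t], so /p/ → [t].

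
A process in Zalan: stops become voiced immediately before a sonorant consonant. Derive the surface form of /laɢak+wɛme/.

[laɢagwɛme]

The rule targets /k/ (voiceless velar stop), which sits before the trigger /w/ (voiced).
A voiced velar stop is [g], so the surface segment is [g].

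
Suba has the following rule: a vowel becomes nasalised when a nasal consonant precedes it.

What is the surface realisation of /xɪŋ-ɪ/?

The vowel /ɪ/ is adjacent to the preceding nasal /ŋ/, so it acquires [+nasal] and surfaces as [ɪ̃].

[xɪŋɪ̃]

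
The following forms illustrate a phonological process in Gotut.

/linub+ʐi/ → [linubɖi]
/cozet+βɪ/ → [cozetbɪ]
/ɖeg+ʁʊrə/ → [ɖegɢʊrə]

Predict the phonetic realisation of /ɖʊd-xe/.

[ɖʊdke]

The data show progressive manner assimilation: /ʐ/ → [ɖ] after /b/; /β/ → [b] after /t/; /ʁ/ → [ɢ] after /g/. In each pair only manner changes, matching the preceding consonant, while place and voice stay constant.
The rule targets /x/ (voiceless velar fricative), which sits after the trigger /d/ (stop).
A voiceless velar stop is [k], so the surface segment is [k].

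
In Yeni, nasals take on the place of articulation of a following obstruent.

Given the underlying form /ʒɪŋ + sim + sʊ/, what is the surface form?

[ʒɪnsinsʊ]

The rule targets /ŋ/ (voiced velar nasal), which sits before the trigger /s/ (alveolar).
Changing only its place to alveolar gives [n] — the voiced alveolar nasal.
At the second juncture, /m/ likewise becomes [n] adjacent to /s/.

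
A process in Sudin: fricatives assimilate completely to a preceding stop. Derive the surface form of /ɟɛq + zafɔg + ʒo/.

[ɟɛqqafɔggo]

/z/ is the segment targeted by the rule; it sits immediately after /q/, so it assimilates completely and surfaces as [q].
The same rule applies at the second boundary: /ʒ/ → [g] next to /g/.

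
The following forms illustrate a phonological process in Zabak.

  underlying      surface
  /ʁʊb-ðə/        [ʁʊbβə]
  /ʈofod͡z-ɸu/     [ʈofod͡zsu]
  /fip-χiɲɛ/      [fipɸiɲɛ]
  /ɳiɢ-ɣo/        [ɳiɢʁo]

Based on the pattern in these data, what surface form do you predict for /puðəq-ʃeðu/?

[puðəqχeðu]

The data show progressive place assimilation: /ð/ → [β] after /b/; /ɸ/ → [s] after /d͡z/; /χ/ → [ɸ] after /p/; /ɣ/ → [ʁ] after /ɢ/. In each pair only place changes, matching the preceding consonant, while manner and voice stay constant.
/ʃ/ is a voiceless postalveolar fricative. The preceding trigger /q/ is uvular, so /ʃ/ must become uvular as well.
Changing only its place to uvular gives [χ] — the voiceless uvular fricative.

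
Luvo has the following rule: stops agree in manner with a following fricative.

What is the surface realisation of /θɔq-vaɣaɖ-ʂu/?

The rule targets /q/ (voiceless uvular stop), which sits before the trigger /v/ (fricative).
A voiceless uvular fricative is [χ], so the surface segment is [χ].
At the second juncture, /ɖ/ likewise becomes [ʐ] adjacent to /ʂ/.

[θɔχvaɣaʐʂu]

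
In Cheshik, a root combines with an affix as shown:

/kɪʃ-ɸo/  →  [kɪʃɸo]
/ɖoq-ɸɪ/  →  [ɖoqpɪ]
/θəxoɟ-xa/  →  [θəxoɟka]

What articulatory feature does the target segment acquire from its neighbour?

manner

Underlying /ɸ/ is realised as [p] next to /q/; /q/ itself does not change.
The change fricative → stop matches the manner of the preceding /q/, identifying this as manner assimilation.
The same holds elsewhere in the data: /x/ → [k] after /ɟ/ (fricative → stop, matching a stop) — only manner changes, and always toward the preceding segment.
No alternation appears in [kɪʃɸo]: there the adjacent consonants already agree in manner (/ɸ/ and /ʃ/ are both fricatives), so this form is consistent with the same rule.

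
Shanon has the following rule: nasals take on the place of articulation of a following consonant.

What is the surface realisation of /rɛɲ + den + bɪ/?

The rule targets /ɲ/ (voiced palatal nasal), which sits before the trigger /d/ (alveolar).
A voiced alveolar nasal is [n], so the surface segment is [n].
The same rule applies at the second boundary: /n/ → [m] next to /b/.

[rɛndembɪ]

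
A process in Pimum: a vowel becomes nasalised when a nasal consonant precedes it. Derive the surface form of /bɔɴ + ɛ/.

[bɔɴɛ̃]

/ɛ/ sits next to the nasal /ɴ/ and is therefore nasalised to [ɛ̃].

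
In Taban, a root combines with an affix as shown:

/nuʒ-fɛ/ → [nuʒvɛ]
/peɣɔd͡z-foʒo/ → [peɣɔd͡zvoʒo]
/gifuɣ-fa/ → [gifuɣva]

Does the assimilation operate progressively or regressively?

progressive

Underlying /f/ is realised as [v] next to /ʒ/; /ʒ/ itself does not change.
/f/ is voiceless while /ʒ/ is voiced; the output [v] is voiced, matching the trigger — so the feature that spreads is voicing.
Checking the remaining alternations: /f/ → [v] after /d͡z/ (voiceless → voiced, matching voiced); /f/ → [v] after /ɣ/ (voiceless → voiced, matching voiced) — only voicing changes, and always toward the preceding segment.
Since the segment that changes follows the conditioning segment, the assimilation is progressive.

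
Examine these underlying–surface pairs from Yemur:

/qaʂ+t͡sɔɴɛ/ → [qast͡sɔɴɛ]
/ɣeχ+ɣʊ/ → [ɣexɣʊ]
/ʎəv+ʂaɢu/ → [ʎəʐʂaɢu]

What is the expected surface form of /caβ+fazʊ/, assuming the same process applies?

[cavfazʊ]

The data show regressive place assimilation: /ʂ/ → [s] before /t͡s/; /χ/ → [x] before /ɣ/; /v/ → [ʐ] before /ʂ/. In each pair only place changes, matching the following consonant, while manner and voice stay constant.
The rule targets /β/ (voiced bilabial fricative), which sits before the trigger /f/ (labiodental).
The voiced labiodental fricative is [v], so /β/ → [v].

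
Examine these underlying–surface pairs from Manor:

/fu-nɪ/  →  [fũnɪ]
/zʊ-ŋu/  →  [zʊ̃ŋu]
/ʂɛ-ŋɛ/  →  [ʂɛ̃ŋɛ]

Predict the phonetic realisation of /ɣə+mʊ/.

The data show regressive nasality assimilation (vowel nasalisation): /u/ → [ũ] before /n/; /ʊ/ → [ʊ̃] before /ŋ/; /ɛ/ → [ɛ̃] before /ŋ/ — a vowel is nasalised by an immediately following nasal consonant.
/ə/ sits next to the nasal /m/ and is therefore nasalised to [ə̃].

[ɣə̃mʊ]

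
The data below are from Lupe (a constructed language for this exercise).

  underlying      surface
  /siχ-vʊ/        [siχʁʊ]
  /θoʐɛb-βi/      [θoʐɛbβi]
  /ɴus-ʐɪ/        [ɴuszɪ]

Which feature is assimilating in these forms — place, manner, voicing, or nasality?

The segment that alternates is /v/, which surfaces as [ʁ] when adjacent to /χ/.
/v/ is labiodental while /χ/ is uvular; the output [ʁ] is uvular, matching the trigger — so the feature that spreads is place.
Checking the remaining alternation: /ʐ/ → [z] after /s/ (retroflex → alveolar, matching alveolar) — only place changes, and always toward the preceding segment.
Nothing changes in [θoʐɛbβi]: there the adjacent consonants already agree in place (/β/ and /b/ are both bilabial), so this form is consistent with the same rule.

place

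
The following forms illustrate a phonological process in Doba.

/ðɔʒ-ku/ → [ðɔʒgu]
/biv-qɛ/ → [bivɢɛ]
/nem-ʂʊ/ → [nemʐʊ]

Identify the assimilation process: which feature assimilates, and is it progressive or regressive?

progressive voicing assimilation

The segment that alternates is /k/, which surfaces as [g] when adjacent to /ʒ/.
The change voiceless → voiced matches the voicing of the preceding /ʒ/, identifying this as voicing assimilation.
Place and manner are unchanged, so the assimilation is partial, not total.
The other alternating forms pattern the same way: /q/ → [ɢ] after /v/ (voiceless → voiced, matching voiced); /ʂ/ → [ʐ] after /m/ (voiceless → voiced, matching voiced) — only voicing changes, and always toward the preceding segment.
Since the segment that changes follows the conditioning segment, the assimilation is progressive.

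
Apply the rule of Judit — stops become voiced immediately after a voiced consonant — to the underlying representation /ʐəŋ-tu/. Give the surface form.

[ʐəŋdu]

/t/ is a voiceless alveolar stop. The preceding trigger /ŋ/ is voiced, so /t/ must become voiced as well.
A voiced alveolar stop is [d], so the surface segment is [d].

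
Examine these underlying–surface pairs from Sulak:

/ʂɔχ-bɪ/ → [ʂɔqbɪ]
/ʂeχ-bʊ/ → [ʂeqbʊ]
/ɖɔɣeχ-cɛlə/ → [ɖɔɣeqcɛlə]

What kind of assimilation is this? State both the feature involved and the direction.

regressive manner assimilation

The segment that alternates is /χ/, which surfaces as [q] when adjacent to /b/.
/χ/ is a fricative while /b/ is a stop; the output [q] is a stop, matching the trigger — so the feature that spreads is manner.
Place and voice are unchanged, so the assimilation is partial, not total.
The other alternating form patterns the same way: /χ/ → [q] before /c/ (fricative → stop, matching a stop) — only manner changes, and always toward the following segment.
The trigger is the following segment, so the direction is regressive (anticipatory).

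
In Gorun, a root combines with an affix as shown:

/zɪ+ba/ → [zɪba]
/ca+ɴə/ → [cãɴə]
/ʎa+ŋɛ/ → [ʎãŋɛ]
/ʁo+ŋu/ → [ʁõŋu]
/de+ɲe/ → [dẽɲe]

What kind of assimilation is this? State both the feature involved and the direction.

The vowel /a/ surfaces as nasalised [ã] next to the following nasal /ɴ/ — it has acquired the [+nasal] feature of its neighbour.
The other forms show the same pattern: /a/ → [ã] before /ŋ/; /o/ → [õ] before /ŋ/; /e/ → [ẽ] before /ɲ/ — each time a vowel is nasalised next to a following nasal.
No change occurs in [zɪba] because the vowel at the boundary is adjacent to an oral consonant, not a nasal (/ɪ/ next to /b/).
Because the conditioning nasal is to the right of the vowel that changes, the process is regressive (anticipatory).

regressive nasality assimilation (vowel nasalisation)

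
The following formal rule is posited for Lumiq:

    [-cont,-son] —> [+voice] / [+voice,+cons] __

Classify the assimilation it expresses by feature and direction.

The structural change is [+voice], and the conditioning segment [+voice,+cons] (a voiced consonant) is itself voiced, so the target comes to share the voicing of its neighbour — voicing assimilation.
The conditioning segment sits to the left of the focus bar, meaning the trigger precedes the segment that changes — progressive assimilation.

progressive voicing assimilation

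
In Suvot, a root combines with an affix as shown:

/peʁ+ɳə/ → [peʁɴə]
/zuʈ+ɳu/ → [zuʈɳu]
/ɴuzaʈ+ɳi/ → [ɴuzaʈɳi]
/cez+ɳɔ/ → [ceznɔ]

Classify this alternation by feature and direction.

progressive place assimilation

Comparing underlying and surface forms, /ɳ/ → [ɴ] is the alternation; the neighbouring /ʁ/ is constant.
/ɳ/ is retroflex while /ʁ/ is uvular; the output [ɴ] is uvular, matching the trigger — so the feature that spreads is place.
Manner and voice are unchanged, so the assimilation is partial, not total.
The other alternating form patterns the same way: /ɳ/ → [n] after /z/ (retroflex → alveolar, matching alveolar) — only place changes, and always toward the preceding segment.
No alternation appears in [zuʈɳu], [ɴuzaʈɳi]: there the adjacent consonants already agree in place (/ɳ/ and /ʈ/ are both retroflex; /ɳ/ and /ʈ/ are both retroflex), so these forms are consistent with the same rule.
The trigger is the preceding segment, so the direction is progressive (perseverative).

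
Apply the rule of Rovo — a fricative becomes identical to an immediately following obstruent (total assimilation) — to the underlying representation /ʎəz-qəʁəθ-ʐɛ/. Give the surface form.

[ʎəqqəʁəʐʐɛ]

/z/ is the segment targeted by the rule; it sits immediately before /q/, so it assimilates completely and surfaces as [q].
At the second juncture, /θ/ likewise becomes [ʐ] adjacent to /ʐ/.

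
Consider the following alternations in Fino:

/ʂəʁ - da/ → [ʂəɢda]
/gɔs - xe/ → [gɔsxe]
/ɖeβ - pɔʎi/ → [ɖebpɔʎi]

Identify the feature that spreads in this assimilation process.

manner

Underlying /ʁ/ is realised as [ɢ] next to /d/; /d/ itself does not change.
The change fricative → stop matches the manner of the following /d/, identifying this as manner assimilation.
Checking the remaining alternation: /β/ → [b] before /p/ (fricative → stop, matching a stop) — only manner changes, and always toward the following segment.
Nothing changes in [gɔsxe]: there the adjacent consonants already agree in manner (/s/ and /x/ are both fricatives), so this form is consistent with the same rule.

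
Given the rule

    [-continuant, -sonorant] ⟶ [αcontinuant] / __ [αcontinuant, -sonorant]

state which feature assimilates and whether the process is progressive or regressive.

The rule copies [continuant] (continuancy) from the environment onto the target stops; since [±continuant] encodes the stop/fricative manner contrast, the assimilating dimension is manner.
The conditioning segment sits to the right of the focus bar, meaning the trigger follows the segment that changes — regressive assimilation.

regressive manner assimilation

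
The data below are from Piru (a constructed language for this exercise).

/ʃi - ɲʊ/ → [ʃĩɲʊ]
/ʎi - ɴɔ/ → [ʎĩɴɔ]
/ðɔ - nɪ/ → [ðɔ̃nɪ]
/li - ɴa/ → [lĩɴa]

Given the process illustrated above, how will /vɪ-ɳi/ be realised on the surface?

[vɪ̃ɳi]

The data show regressive nasality assimilation (vowel nasalisation): /i/ → [ĩ] before /ɲ/; /i/ → [ĩ] before /ɴ/; /ɔ/ → [ɔ̃] before /n/ — a vowel is nasalised by an immediately following nasal consonant.
/ɪ/ sits next to the nasal /ɳ/ and is therefore nasalised to [ɪ̃].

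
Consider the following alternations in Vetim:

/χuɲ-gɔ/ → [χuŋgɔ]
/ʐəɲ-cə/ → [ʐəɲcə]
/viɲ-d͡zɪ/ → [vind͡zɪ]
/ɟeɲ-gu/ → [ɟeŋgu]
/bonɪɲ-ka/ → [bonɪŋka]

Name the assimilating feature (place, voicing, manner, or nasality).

place

The segment that alternates is /ɲ/, which surfaces as [ŋ] when adjacent to /g/.
/ɲ/ is palatal while /g/ is velar; the output [ŋ] is velar, matching the trigger — so the feature that spreads is place.
The same holds elsewhere in the data: /ɲ/ → [n] before /d͡z/ (palatal → alveolar, matching alveolar); /ɲ/ → [ŋ] before /k/ (palatal → velar, matching velar) — only place changes, and always toward the following segment.
No alternation appears in [ʐəɲcə]: there the adjacent consonants already agree in place (/ɲ/ and /c/ are both palatal), so this form is consistent with the same rule.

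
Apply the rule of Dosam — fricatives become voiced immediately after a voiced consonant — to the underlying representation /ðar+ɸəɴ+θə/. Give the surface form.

/ɸ/ is a voiceless bilabial fricative. The preceding trigger /r/ is voiced, so /ɸ/ must become voiced as well.
Changing only its voicing to voiced gives [β] — the voiced bilabial fricative.
The same rule applies at the second boundary: /θ/ → [ð] next to /ɴ/.

[ðarβəɴðə]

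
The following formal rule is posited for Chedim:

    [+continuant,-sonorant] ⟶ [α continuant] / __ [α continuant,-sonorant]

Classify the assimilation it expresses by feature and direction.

regressive manner assimilation

The rule copies [continuant] (continuancy) from the environment onto the target fricatives; since [±continuant] encodes the stop/fricative manner contrast, the assimilating dimension is manner.
The conditioning segment sits to the right of the focus bar, meaning the trigger follows the segment that changes — regressive assimilation.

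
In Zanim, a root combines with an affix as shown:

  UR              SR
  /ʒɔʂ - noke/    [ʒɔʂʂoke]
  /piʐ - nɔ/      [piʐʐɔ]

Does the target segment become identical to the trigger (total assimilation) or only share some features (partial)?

total assimilation

The segment that alternates is /n/, which surfaces as [ʂ] when adjacent to /ʂ/.
The output [ʂ] is identical to the trigger /ʂ/ — every feature (place, manner, voicing) has been copied — so this is total assimilation.
The remaining alternation confirms this: /n/ → [ʐ] after /ʐ/ — in each case the output is a copy of the preceding consonant.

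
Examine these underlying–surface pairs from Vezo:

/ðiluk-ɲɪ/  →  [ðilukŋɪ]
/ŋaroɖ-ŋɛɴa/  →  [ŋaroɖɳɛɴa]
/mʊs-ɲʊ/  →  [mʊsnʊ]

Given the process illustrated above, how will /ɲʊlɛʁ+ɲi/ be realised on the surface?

[ɲʊlɛʁɴi]

The data show progressive place assimilation: /ɲ/ → [ŋ] after /k/; /ŋ/ → [ɳ] after /ɖ/; /ɲ/ → [n] after /s/. In each pair only place changes, matching the preceding consonant, while manner and voice stay constant.
/ɲ/ is a voiced palatal nasal. The preceding trigger /ʁ/ is uvular, so /ɲ/ must become uvular as well.
The voiced uvular nasal is [ɴ], so /ɲ/ → [ɴ].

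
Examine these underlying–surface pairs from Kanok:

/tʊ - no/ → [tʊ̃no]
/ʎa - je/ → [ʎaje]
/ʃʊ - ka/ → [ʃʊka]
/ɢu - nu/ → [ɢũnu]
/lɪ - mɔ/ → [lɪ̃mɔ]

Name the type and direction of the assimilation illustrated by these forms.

The vowel /ʊ/ surfaces as nasalised [ʊ̃] next to the following nasal /n/ — it has acquired the [+nasal] feature of its neighbour.
The other forms show the same pattern: /u/ → [ũ] before /n/; /ɪ/ → [ɪ̃] before /m/ — each time a vowel is nasalised next to a following nasal.
No change occurs in [ʎaje], [ʃʊka] because the vowel at the boundary is adjacent to an oral consonant, not a nasal (/a/ next to /j/; /ʊ/ next to /k/).
Because the conditioning nasal is to the right of the vowel that changes, the process is regressive (anticipatory).

regressive nasality assimilation (vowel nasalisation)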